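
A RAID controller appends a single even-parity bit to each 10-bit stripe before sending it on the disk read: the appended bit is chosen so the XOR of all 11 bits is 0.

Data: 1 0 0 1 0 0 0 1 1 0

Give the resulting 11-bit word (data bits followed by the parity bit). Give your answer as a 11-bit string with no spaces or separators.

10010001100

XOR of the 10 data bits: 1⊕0⊕0⊕1⊕0⊕0⊕0⊕1⊕1⊕0 = 0
Parity bit = 0 (so all 11 bits XOR to 0).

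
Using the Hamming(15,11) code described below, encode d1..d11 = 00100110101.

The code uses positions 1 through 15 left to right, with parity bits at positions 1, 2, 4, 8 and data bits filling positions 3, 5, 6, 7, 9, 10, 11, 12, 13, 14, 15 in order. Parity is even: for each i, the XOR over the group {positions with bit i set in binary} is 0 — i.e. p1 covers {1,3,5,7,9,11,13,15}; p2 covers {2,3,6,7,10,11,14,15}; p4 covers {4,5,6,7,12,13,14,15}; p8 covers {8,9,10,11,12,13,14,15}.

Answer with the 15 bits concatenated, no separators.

Place data at non-parity positions: p1 p2 0 p4 0 1 0 p8 0 1 1 0 1 0 1
p1 (pos 1,3,5,7,9,11,13,15): XOR of data positions = 0⊕0⊕0⊕0⊕1⊕1⊕1 = 1
p2 (pos 2,3,6,7,10,11,14,15): XOR of data positions = 0⊕1⊕0⊕1⊕1⊕0⊕1 = 0
p4 (pos 4,5,6,7,12,13,14,15): XOR of data positions = 0⊕1⊕0⊕0⊕1⊕0⊕1 = 1
p8 (pos 8,9,10,11,12,13,14,15): XOR of data positions = 0⊕1⊕1⊕0⊕1⊕0⊕1 = 0
Codeword: 100101000110101

100101000110101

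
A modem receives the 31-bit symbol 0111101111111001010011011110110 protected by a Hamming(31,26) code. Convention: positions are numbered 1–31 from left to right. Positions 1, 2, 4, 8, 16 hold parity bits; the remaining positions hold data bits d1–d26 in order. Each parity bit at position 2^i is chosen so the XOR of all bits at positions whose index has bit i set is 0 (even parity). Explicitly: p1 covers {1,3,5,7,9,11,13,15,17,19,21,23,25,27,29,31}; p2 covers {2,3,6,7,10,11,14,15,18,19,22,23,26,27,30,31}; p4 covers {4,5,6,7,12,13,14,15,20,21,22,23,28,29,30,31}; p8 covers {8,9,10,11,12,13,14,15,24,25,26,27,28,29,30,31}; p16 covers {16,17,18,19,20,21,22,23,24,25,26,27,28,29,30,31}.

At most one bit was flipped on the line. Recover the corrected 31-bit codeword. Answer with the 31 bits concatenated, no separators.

s1 (pos 1,3,5,7,9,11,13,15,17,19,21,23,25,27,29,31): 0⊕1⊕1⊕1⊕1⊕1⊕1⊕0⊕0⊕0⊕1⊕0⊕1⊕1⊕1⊕0 = 0
s2 (pos 2,3,6,7,10,11,14,15,18,19,22,23,26,27,30,31): 1⊕1⊕0⊕1⊕1⊕1⊕0⊕0⊕1⊕0⊕1⊕0⊕1⊕1⊕1⊕0 = 0
s4 (pos 4,5,6,7,12,13,14,15,20,21,22,23,28,29,30,31): 1⊕1⊕0⊕1⊕1⊕1⊕0⊕0⊕0⊕1⊕1⊕0⊕0⊕1⊕1⊕0 = 1
s8 (pos 8,9,10,11,12,13,14,15,24,25,26,27,28,29,30,31): 1⊕1⊕1⊕1⊕1⊕1⊕0⊕0⊕1⊕1⊕1⊕1⊕0⊕1⊕1⊕0 = 0
s16 (pos 16,17,18,19,20,21,22,23,24,25,26,27,28,29,30,31): 1⊕0⊕1⊕0⊕0⊕1⊕1⊕0⊕1⊕1⊕1⊕1⊕0⊕1⊕1⊕0 = 0
Syndrome s16…s1 = 00100 → error at position 4.
Flip position 4: 0111101111111001010011011110110 → 0110101111111001010011011110110

0110101111111001010011011110110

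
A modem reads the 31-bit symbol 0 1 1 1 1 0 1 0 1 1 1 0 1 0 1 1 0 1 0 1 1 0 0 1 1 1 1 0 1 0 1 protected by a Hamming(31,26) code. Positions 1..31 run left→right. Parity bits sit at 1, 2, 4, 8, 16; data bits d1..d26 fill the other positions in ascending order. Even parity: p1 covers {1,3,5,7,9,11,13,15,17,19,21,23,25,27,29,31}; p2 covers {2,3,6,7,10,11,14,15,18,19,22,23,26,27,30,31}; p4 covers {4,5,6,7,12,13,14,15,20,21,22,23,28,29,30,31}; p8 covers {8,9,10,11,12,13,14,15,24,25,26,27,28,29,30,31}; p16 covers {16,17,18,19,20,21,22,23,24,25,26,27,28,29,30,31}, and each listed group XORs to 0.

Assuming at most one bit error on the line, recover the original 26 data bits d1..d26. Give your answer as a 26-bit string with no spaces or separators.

s1 (pos 1,3,5,7,9,11,13,15,17,19,21,23,25,27,29,31): 0⊕1⊕1⊕1⊕1⊕1⊕1⊕1⊕0⊕0⊕1⊕0⊕1⊕1⊕1⊕1 = 0
s2 (pos 2,3,6,7,10,11,14,15,18,19,22,23,26,27,30,31): 1⊕1⊕0⊕1⊕1⊕1⊕0⊕1⊕1⊕0⊕0⊕0⊕1⊕1⊕0⊕1 = 0
s4 (pos 4,5,6,7,12,13,14,15,20,21,22,23,28,29,30,31): 1⊕1⊕0⊕1⊕0⊕1⊕0⊕1⊕1⊕1⊕0⊕0⊕0⊕1⊕0⊕1 = 1
s8 (pos 8,9,10,11,12,13,14,15,24,25,26,27,28,29,30,31): 0⊕1⊕1⊕1⊕0⊕1⊕0⊕1⊕1⊕1⊕1⊕1⊕0⊕1⊕0⊕1 = 1
s16 (pos 16,17,18,19,20,21,22,23,24,25,26,27,28,29,30,31): 1⊕0⊕1⊕0⊕1⊕1⊕0⊕0⊕1⊕1⊕1⊕1⊕0⊕1⊕0⊕1 = 0
Syndrome s16…s1 = 01100 → error at position 12.
Flip position 12: 0111101011101011010110011110101 → 0111101011111011010110011110101
Read data bits from positions 3,5,6,7,9,10,11,12,13,14,15,17,18,19,20,21,22,23,24,25,26,27,28,29,30,31: 11011111101010110011110101

11011111101010110011110101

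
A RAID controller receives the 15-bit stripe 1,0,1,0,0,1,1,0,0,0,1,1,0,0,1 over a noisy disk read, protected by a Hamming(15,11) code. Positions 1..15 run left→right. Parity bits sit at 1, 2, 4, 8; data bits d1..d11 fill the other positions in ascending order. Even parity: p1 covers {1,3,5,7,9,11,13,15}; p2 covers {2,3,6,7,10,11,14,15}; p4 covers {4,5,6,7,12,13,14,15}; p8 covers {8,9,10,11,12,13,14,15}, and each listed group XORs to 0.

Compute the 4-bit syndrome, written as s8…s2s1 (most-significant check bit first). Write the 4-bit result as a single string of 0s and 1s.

1011

s1 (pos 1,3,5,7,9,11,13,15): 1⊕1⊕0⊕1⊕0⊕1⊕0⊕1 = 1
s2 (pos 2,3,6,7,10,11,14,15): 0⊕1⊕1⊕1⊕0⊕1⊕0⊕1 = 1
s4 (pos 4,5,6,7,12,13,14,15): 0⊕0⊕1⊕1⊕1⊕0⊕0⊕1 = 0
s8 (pos 8,9,10,11,12,13,14,15): 0⊕0⊕0⊕1⊕1⊕0⊕0⊕1 = 1
Syndrome s8…s1 = 1011 → error at position 11.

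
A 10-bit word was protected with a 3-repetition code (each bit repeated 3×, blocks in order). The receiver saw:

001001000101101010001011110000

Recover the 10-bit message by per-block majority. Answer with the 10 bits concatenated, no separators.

Block 1 (001): 1 one → 0
Block 2 (001): 1 one → 0
Block 3 (000): 0 ones → 0
Block 4 (101): 2 ones → 1
Block 5 (101): 2 ones → 1
Block 6 (010): 1 one → 0
Block 7 (001): 1 one → 0
Block 8 (011): 2 ones → 1
Block 9 (110): 2 ones → 1
Block 10 (000): 0 ones → 0

0001100110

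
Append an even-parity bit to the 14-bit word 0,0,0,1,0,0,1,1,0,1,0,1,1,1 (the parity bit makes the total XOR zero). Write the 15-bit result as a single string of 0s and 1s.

000100110101111

XOR of the 14 data bits: 0⊕0⊕0⊕1⊕0⊕0⊕1⊕1⊕0⊕1⊕0⊕1⊕1⊕1 = 1
Parity bit = 1 (so all 15 bits XOR to 0).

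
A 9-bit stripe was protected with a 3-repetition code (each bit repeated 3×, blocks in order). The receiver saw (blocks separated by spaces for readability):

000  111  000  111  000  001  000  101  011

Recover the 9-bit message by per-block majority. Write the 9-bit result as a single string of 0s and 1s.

Block 1 (000): 0 ones → 0
Block 2 (111): 3 ones → 1
Block 3 (000): 0 ones → 0
Block 4 (111): 3 ones → 1
Block 5 (000): 0 ones → 0
Block 6 (001): 1 one → 0
Block 7 (000): 0 ones → 0
Block 8 (101): 2 ones → 1
Block 9 (011): 2 ones → 1

010100011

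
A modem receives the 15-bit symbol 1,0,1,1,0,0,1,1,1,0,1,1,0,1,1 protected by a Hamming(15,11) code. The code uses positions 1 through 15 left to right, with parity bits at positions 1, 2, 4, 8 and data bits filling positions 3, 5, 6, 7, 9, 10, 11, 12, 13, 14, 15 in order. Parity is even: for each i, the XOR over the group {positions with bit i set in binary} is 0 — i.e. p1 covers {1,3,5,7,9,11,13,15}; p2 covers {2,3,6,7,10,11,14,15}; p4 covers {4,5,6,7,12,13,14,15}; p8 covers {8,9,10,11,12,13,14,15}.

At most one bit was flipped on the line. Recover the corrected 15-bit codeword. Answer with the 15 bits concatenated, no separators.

s1 (pos 1,3,5,7,9,11,13,15): 1⊕1⊕0⊕1⊕1⊕1⊕0⊕1 = 0
s2 (pos 2,3,6,7,10,11,14,15): 0⊕1⊕0⊕1⊕0⊕1⊕1⊕1 = 1
s4 (pos 4,5,6,7,12,13,14,15): 1⊕0⊕0⊕1⊕1⊕0⊕1⊕1 = 1
s8 (pos 8,9,10,11,12,13,14,15): 1⊕1⊕0⊕1⊕1⊕0⊕1⊕1 = 0
Syndrome s8…s1 = 0110 → error at position 6.
Flip position 6: 101100111011011 → 101101111011011

101101111011011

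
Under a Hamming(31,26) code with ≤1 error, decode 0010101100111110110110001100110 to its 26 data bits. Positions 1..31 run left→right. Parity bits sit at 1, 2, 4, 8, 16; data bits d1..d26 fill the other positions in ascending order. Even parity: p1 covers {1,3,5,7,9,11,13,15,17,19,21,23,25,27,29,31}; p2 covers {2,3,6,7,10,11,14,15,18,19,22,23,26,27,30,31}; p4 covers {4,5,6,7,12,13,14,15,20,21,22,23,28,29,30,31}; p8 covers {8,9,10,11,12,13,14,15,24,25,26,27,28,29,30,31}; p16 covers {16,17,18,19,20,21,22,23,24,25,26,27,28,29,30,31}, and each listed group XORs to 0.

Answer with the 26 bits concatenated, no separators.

s1 (pos 1,3,5,7,9,11,13,15,17,19,21,23,25,27,29,31): 0⊕1⊕1⊕1⊕0⊕1⊕1⊕1⊕1⊕0⊕1⊕0⊕1⊕0⊕1⊕0 = 0
s2 (pos 2,3,6,7,10,11,14,15,18,19,22,23,26,27,30,31): 0⊕1⊕0⊕1⊕0⊕1⊕1⊕1⊕1⊕0⊕0⊕0⊕1⊕0⊕1⊕0 = 0
s4 (pos 4,5,6,7,12,13,14,15,20,21,22,23,28,29,30,31): 0⊕1⊕0⊕1⊕1⊕1⊕1⊕1⊕1⊕1⊕0⊕0⊕0⊕1⊕1⊕0 = 0
s8 (pos 8,9,10,11,12,13,14,15,24,25,26,27,28,29,30,31): 1⊕0⊕0⊕1⊕1⊕1⊕1⊕1⊕0⊕1⊕1⊕0⊕0⊕1⊕1⊕0 = 0
s16 (pos 16,17,18,19,20,21,22,23,24,25,26,27,28,29,30,31): 0⊕1⊕1⊕0⊕1⊕1⊕0⊕0⊕0⊕1⊕1⊕0⊕0⊕1⊕1⊕0 = 0
Syndrome s16…s1 = 00000 → no error.
Read data bits from positions 3,5,6,7,9,10,11,12,13,14,15,17,18,19,20,21,22,23,24,25,26,27,28,29,30,31: 11010011111110110001100110

11010011111110110001100110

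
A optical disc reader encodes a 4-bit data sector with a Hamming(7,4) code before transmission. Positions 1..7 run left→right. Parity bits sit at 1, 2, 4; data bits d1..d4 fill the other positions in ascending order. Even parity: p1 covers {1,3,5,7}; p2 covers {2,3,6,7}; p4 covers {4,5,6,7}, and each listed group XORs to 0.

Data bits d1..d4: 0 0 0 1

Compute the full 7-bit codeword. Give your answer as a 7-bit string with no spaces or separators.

Place data at non-parity positions: p1 p2 0 p4 0 0 1
p1 (pos 1,3,5,7): XOR of data positions = 0⊕0⊕1 = 1
p2 (pos 2,3,6,7): XOR of data positions = 0⊕0⊕1 = 1
p4 (pos 4,5,6,7): XOR of data positions = 0⊕0⊕1 = 1
Codeword: 1101001

1101001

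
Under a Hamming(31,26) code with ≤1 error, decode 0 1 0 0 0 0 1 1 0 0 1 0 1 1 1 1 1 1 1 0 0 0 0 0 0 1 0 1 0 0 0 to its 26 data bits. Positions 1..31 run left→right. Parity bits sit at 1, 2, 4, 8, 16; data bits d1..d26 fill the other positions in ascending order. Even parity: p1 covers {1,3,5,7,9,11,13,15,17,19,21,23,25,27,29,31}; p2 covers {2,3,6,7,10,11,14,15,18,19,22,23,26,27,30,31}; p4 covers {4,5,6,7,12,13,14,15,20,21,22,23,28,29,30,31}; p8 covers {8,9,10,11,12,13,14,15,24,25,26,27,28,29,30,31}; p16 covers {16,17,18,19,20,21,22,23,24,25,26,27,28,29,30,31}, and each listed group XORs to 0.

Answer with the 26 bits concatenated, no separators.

s1 (pos 1,3,5,7,9,11,13,15,17,19,21,23,25,27,29,31): 0⊕0⊕0⊕1⊕0⊕1⊕1⊕1⊕1⊕1⊕0⊕0⊕0⊕0⊕0⊕0 = 0
s2 (pos 2,3,6,7,10,11,14,15,18,19,22,23,26,27,30,31): 1⊕0⊕0⊕1⊕0⊕1⊕1⊕1⊕1⊕1⊕0⊕0⊕1⊕0⊕0⊕0 = 0
s4 (pos 4,5,6,7,12,13,14,15,20,21,22,23,28,29,30,31): 0⊕0⊕0⊕1⊕0⊕1⊕1⊕1⊕0⊕0⊕0⊕0⊕1⊕0⊕0⊕0 = 1
s8 (pos 8,9,10,11,12,13,14,15,24,25,26,27,28,29,30,31): 1⊕0⊕0⊕1⊕0⊕1⊕1⊕1⊕0⊕0⊕1⊕0⊕1⊕0⊕0⊕0 = 1
s16 (pos 16,17,18,19,20,21,22,23,24,25,26,27,28,29,30,31): 1⊕1⊕1⊕1⊕0⊕0⊕0⊕0⊕0⊕0⊕1⊕0⊕1⊕0⊕0⊕0 = 0
Syndrome s16…s1 = 01100 → error at position 12.
Flip position 12: 0100001100101111111000000101000 → 0100001100111111111000000101000
Read data bits from positions 3,5,6,7,9,10,11,12,13,14,15,17,18,19,20,21,22,23,24,25,26,27,28,29,30,31: 00010011111111000000101000

00010011111111000000101000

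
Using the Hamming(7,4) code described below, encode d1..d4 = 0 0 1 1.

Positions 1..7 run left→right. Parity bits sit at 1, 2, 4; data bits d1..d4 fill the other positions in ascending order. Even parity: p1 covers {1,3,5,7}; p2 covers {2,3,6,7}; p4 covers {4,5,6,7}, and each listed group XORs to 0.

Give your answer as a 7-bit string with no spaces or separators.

1000011

Place data at non-parity positions: p1 p2 0 p4 0 1 1
p1 (pos 1,3,5,7): XOR of data positions = 0⊕0⊕1 = 1
p2 (pos 2,3,6,7): XOR of data positions = 0⊕1⊕1 = 0
p4 (pos 4,5,6,7): XOR of data positions = 0⊕1⊕1 = 0
Codeword: 1000011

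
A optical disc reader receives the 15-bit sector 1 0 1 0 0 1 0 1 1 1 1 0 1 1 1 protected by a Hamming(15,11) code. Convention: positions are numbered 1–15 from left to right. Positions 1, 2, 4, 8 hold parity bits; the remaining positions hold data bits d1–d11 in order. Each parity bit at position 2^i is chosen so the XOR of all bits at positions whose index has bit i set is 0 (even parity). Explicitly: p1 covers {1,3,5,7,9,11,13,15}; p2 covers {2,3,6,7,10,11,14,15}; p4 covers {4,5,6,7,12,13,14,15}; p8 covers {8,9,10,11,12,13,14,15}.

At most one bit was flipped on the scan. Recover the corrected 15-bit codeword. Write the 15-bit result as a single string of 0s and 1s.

s1 (pos 1,3,5,7,9,11,13,15): 1⊕1⊕0⊕0⊕1⊕1⊕1⊕1 = 0
s2 (pos 2,3,6,7,10,11,14,15): 0⊕1⊕1⊕0⊕1⊕1⊕1⊕1 = 0
s4 (pos 4,5,6,7,12,13,14,15): 0⊕0⊕1⊕0⊕0⊕1⊕1⊕1 = 0
s8 (pos 8,9,10,11,12,13,14,15): 1⊕1⊕1⊕1⊕0⊕1⊕1⊕1 = 1
Syndrome s8…s1 = 1000 → error at position 8.
Flip position 8: 101001011110111 → 101001001110111

101001001110111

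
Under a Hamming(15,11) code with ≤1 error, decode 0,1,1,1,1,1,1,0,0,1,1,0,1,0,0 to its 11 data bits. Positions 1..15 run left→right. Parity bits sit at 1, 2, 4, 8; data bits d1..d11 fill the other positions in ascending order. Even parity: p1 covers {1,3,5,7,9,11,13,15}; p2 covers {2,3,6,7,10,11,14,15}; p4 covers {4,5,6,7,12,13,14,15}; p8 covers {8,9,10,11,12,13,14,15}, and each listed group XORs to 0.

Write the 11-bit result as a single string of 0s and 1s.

s1 (pos 1,3,5,7,9,11,13,15): 0⊕1⊕1⊕1⊕0⊕1⊕1⊕0 = 1
s2 (pos 2,3,6,7,10,11,14,15): 1⊕1⊕1⊕1⊕1⊕1⊕0⊕0 = 0
s4 (pos 4,5,6,7,12,13,14,15): 1⊕1⊕1⊕1⊕0⊕1⊕0⊕0 = 1
s8 (pos 8,9,10,11,12,13,14,15): 0⊕0⊕1⊕1⊕0⊕1⊕0⊕0 = 1
Syndrome s8…s1 = 1101 → error at position 13.
Flip position 13: 011111100110100 → 011111100110000
Read data bits from positions 3,5,6,7,9,10,11,12,13,14,15: 11110110000

11110110000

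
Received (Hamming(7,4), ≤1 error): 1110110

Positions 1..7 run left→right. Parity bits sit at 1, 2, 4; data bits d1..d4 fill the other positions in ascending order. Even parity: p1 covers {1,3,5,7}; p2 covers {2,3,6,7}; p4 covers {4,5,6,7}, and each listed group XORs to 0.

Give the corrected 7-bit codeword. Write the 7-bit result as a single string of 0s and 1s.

1100110

s1 (pos 1,3,5,7): 1⊕1⊕1⊕0 = 1
s2 (pos 2,3,6,7): 1⊕1⊕1⊕0 = 1
s4 (pos 4,5,6,7): 0⊕1⊕1⊕0 = 0
Syndrome s4…s1 = 011 → error at position 3.
Flip position 3: 1110110 → 1100110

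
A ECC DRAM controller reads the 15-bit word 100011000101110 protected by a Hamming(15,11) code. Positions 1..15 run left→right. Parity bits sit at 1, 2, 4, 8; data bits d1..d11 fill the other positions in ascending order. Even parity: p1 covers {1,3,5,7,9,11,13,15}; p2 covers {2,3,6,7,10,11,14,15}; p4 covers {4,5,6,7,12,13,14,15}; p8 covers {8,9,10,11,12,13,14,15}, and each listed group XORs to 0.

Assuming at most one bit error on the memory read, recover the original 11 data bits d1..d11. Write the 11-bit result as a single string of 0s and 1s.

s1 (pos 1,3,5,7,9,11,13,15): 1⊕0⊕1⊕0⊕0⊕0⊕1⊕0 = 1
s2 (pos 2,3,6,7,10,11,14,15): 0⊕0⊕1⊕0⊕1⊕0⊕1⊕0 = 1
s4 (pos 4,5,6,7,12,13,14,15): 0⊕1⊕1⊕0⊕1⊕1⊕1⊕0 = 1
s8 (pos 8,9,10,11,12,13,14,15): 0⊕0⊕1⊕0⊕1⊕1⊕1⊕0 = 0
Syndrome s8…s1 = 0111 → error at position 7.
Flip position 7: 100011000101110 → 100011100101110
Read data bits from positions 3,5,6,7,9,10,11,12,13,14,15: 01110101110

01110101110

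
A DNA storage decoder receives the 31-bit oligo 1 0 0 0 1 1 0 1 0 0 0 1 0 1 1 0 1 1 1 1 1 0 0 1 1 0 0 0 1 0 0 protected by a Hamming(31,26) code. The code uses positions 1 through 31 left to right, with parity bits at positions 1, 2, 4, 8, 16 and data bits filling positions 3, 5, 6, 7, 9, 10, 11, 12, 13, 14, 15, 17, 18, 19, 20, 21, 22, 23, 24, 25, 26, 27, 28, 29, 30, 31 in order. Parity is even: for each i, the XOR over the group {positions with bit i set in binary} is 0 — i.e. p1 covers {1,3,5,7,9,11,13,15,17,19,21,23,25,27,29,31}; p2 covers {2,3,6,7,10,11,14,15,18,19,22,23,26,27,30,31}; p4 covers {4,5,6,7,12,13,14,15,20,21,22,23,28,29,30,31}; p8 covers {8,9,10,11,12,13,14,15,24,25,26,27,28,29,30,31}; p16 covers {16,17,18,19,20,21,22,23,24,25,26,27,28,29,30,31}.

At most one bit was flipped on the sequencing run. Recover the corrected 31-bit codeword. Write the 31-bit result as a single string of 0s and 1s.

s1 (pos 1,3,5,7,9,11,13,15,17,19,21,23,25,27,29,31): 1⊕0⊕1⊕0⊕0⊕0⊕0⊕1⊕1⊕1⊕1⊕0⊕1⊕0⊕1⊕0 = 0
s2 (pos 2,3,6,7,10,11,14,15,18,19,22,23,26,27,30,31): 0⊕0⊕1⊕0⊕0⊕0⊕1⊕1⊕1⊕1⊕0⊕0⊕0⊕0⊕0⊕0 = 1
s4 (pos 4,5,6,7,12,13,14,15,20,21,22,23,28,29,30,31): 0⊕1⊕1⊕0⊕1⊕0⊕1⊕1⊕1⊕1⊕0⊕0⊕0⊕1⊕0⊕0 = 0
s8 (pos 8,9,10,11,12,13,14,15,24,25,26,27,28,29,30,31): 1⊕0⊕0⊕0⊕1⊕0⊕1⊕1⊕1⊕1⊕0⊕0⊕0⊕1⊕0⊕0 = 1
s16 (pos 16,17,18,19,20,21,22,23,24,25,26,27,28,29,30,31): 0⊕1⊕1⊕1⊕1⊕1⊕0⊕0⊕1⊕1⊕0⊕0⊕0⊕1⊕0⊕0 = 0
Syndrome s16…s1 = 01010 → error at position 10.
Flip position 10: 1000110100010110111110011000100 → 1000110101010110111110011000100

1000110101010110111110011000100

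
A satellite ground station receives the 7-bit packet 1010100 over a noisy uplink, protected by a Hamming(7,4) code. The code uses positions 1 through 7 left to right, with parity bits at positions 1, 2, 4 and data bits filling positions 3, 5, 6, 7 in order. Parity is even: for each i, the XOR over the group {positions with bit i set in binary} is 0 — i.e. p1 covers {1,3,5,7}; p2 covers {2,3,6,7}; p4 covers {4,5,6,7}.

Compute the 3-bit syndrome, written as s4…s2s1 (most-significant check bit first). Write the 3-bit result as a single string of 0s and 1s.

111

s1 (pos 1,3,5,7): 1⊕1⊕1⊕0 = 1
s2 (pos 2,3,6,7): 0⊕1⊕0⊕0 = 1
s4 (pos 4,5,6,7): 0⊕1⊕0⊕0 = 1
Syndrome s4…s1 = 111 → error at position 7.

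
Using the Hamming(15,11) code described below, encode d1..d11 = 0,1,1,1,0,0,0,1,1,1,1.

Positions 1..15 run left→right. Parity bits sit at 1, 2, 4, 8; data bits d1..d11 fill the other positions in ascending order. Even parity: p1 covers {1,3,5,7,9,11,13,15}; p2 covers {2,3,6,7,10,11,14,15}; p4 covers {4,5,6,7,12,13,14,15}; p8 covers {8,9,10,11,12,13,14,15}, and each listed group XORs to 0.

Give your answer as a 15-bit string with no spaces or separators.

000111100001111

Place data at non-parity positions: p1 p2 0 p4 1 1 1 p8 0 0 0 1 1 1 1
p1 (pos 1,3,5,7,9,11,13,15): XOR of data positions = 0⊕1⊕1⊕0⊕0⊕1⊕1 = 0
p2 (pos 2,3,6,7,10,11,14,15): XOR of data positions = 0⊕1⊕1⊕0⊕0⊕1⊕1 = 0
p4 (pos 4,5,6,7,12,13,14,15): XOR of data positions = 1⊕1⊕1⊕1⊕1⊕1⊕1 = 1
p8 (pos 8,9,10,11,12,13,14,15): XOR of data positions = 0⊕0⊕0⊕1⊕1⊕1⊕1 = 0
Codeword: 000111100001111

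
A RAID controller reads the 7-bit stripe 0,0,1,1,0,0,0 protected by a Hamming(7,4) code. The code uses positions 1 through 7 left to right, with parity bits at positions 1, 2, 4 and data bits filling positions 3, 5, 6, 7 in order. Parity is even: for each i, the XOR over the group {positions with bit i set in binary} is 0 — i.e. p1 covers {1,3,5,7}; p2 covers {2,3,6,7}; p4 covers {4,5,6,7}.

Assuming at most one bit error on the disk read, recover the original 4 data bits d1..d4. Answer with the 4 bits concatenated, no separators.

1001

s1 (pos 1,3,5,7): 0⊕1⊕0⊕0 = 1
s2 (pos 2,3,6,7): 0⊕1⊕0⊕0 = 1
s4 (pos 4,5,6,7): 1⊕0⊕0⊕0 = 1
Syndrome s4…s1 = 111 → error at position 7.
Flip position 7: 0011000 → 0011001
Read data bits from positions 3,5,6,7: 1001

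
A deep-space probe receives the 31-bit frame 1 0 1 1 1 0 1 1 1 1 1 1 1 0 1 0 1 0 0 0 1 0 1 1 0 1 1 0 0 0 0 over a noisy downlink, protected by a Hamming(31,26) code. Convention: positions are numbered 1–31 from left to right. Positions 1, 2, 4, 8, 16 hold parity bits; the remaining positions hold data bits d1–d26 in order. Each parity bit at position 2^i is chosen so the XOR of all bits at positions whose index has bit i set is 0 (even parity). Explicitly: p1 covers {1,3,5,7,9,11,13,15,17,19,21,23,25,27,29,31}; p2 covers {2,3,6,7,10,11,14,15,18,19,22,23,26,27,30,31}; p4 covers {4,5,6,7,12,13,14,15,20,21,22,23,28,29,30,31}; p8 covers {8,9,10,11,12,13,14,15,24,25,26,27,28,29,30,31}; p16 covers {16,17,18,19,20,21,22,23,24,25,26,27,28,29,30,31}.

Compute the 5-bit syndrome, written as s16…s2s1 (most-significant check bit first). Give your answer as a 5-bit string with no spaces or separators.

s1 (pos 1,3,5,7,9,11,13,15,17,19,21,23,25,27,29,31): 1⊕1⊕1⊕1⊕1⊕1⊕1⊕1⊕1⊕0⊕1⊕1⊕0⊕1⊕0⊕0 = 0
s2 (pos 2,3,6,7,10,11,14,15,18,19,22,23,26,27,30,31): 0⊕1⊕0⊕1⊕1⊕1⊕0⊕1⊕0⊕0⊕0⊕1⊕1⊕1⊕0⊕0 = 0
s4 (pos 4,5,6,7,12,13,14,15,20,21,22,23,28,29,30,31): 1⊕1⊕0⊕1⊕1⊕1⊕0⊕1⊕0⊕1⊕0⊕1⊕0⊕0⊕0⊕0 = 0
s8 (pos 8,9,10,11,12,13,14,15,24,25,26,27,28,29,30,31): 1⊕1⊕1⊕1⊕1⊕1⊕0⊕1⊕1⊕0⊕1⊕1⊕0⊕0⊕0⊕0 = 0
s16 (pos 16,17,18,19,20,21,22,23,24,25,26,27,28,29,30,31): 0⊕1⊕0⊕0⊕0⊕1⊕0⊕1⊕1⊕0⊕1⊕1⊕0⊕0⊕0⊕0 = 0
Syndrome s16…s1 = 00000 → no error.

00000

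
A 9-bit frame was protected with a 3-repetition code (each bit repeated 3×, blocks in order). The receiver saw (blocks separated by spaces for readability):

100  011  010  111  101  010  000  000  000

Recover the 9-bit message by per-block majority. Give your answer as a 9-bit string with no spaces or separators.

010110000

Block 1 (100): 1 one → 0
Block 2 (011): 2 ones → 1
Block 3 (010): 1 one → 0
Block 4 (111): 3 ones → 1
Block 5 (101): 2 ones → 1
Block 6 (010): 1 one → 0
Block 7 (000): 0 ones → 0
Block 8 (000): 0 ones → 0
Block 9 (000): 0 ones → 0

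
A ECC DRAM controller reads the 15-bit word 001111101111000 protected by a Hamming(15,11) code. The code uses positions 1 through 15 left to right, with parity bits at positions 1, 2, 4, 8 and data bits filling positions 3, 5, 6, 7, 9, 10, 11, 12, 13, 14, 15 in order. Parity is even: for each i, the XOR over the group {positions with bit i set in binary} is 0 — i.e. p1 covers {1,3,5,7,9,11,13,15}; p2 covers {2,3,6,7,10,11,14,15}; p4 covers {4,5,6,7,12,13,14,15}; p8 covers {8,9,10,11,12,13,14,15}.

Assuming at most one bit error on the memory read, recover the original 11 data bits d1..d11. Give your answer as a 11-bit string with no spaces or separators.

11101111000

s1 (pos 1,3,5,7,9,11,13,15): 0⊕1⊕1⊕1⊕1⊕1⊕0⊕0 = 1
s2 (pos 2,3,6,7,10,11,14,15): 0⊕1⊕1⊕1⊕1⊕1⊕0⊕0 = 1
s4 (pos 4,5,6,7,12,13,14,15): 1⊕1⊕1⊕1⊕1⊕0⊕0⊕0 = 1
s8 (pos 8,9,10,11,12,13,14,15): 0⊕1⊕1⊕1⊕1⊕0⊕0⊕0 = 0
Syndrome s8…s1 = 0111 → error at position 7.
Flip position 7: 001111101111000 → 001111001111000
Read data bits from positions 3,5,6,7,9,10,11,12,13,14,15: 11101111000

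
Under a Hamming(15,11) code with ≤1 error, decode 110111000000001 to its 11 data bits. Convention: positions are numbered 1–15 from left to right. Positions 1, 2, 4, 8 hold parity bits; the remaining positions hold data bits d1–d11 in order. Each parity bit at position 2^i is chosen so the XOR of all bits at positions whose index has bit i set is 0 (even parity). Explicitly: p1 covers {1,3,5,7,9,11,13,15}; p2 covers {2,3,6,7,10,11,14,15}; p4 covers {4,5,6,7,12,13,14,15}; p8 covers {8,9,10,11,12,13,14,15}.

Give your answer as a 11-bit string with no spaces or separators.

01100010001

s1 (pos 1,3,5,7,9,11,13,15): 1⊕0⊕1⊕0⊕0⊕0⊕0⊕1 = 1
s2 (pos 2,3,6,7,10,11,14,15): 1⊕0⊕1⊕0⊕0⊕0⊕0⊕1 = 1
s4 (pos 4,5,6,7,12,13,14,15): 1⊕1⊕1⊕0⊕0⊕0⊕0⊕1 = 0
s8 (pos 8,9,10,11,12,13,14,15): 0⊕0⊕0⊕0⊕0⊕0⊕0⊕1 = 1
Syndrome s8…s1 = 1011 → error at position 11.
Flip position 11: 110111000000001 → 110111000010001
Read data bits from positions 3,5,6,7,9,10,11,12,13,14,15: 01100010001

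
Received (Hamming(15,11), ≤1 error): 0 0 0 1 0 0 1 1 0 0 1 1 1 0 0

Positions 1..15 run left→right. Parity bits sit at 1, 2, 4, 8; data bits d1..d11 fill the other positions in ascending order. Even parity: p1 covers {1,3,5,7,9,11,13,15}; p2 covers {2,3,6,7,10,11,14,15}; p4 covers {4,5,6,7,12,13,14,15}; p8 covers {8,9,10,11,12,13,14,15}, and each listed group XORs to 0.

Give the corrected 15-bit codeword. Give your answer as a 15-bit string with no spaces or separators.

s1 (pos 1,3,5,7,9,11,13,15): 0⊕0⊕0⊕1⊕0⊕1⊕1⊕0 = 1
s2 (pos 2,3,6,7,10,11,14,15): 0⊕0⊕0⊕1⊕0⊕1⊕0⊕0 = 0
s4 (pos 4,5,6,7,12,13,14,15): 1⊕0⊕0⊕1⊕1⊕1⊕0⊕0 = 0
s8 (pos 8,9,10,11,12,13,14,15): 1⊕0⊕0⊕1⊕1⊕1⊕0⊕0 = 0
Syndrome s8…s1 = 0001 → error at position 1.
Flip position 1: 000100110011100 → 100100110011100

100100110011100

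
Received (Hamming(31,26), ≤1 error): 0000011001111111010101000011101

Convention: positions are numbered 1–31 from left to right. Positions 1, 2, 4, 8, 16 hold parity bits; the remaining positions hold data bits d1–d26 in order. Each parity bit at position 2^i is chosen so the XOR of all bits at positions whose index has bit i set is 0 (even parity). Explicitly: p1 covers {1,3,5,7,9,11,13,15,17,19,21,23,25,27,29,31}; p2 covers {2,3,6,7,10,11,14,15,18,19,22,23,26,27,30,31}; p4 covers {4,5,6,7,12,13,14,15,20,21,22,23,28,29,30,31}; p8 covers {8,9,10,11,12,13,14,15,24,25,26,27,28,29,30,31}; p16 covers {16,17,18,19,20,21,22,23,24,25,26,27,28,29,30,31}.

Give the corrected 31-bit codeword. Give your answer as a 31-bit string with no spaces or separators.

0000111001111111010101000011101

s1 (pos 1,3,5,7,9,11,13,15,17,19,21,23,25,27,29,31): 0⊕0⊕0⊕1⊕0⊕1⊕1⊕1⊕0⊕0⊕0⊕0⊕0⊕1⊕1⊕1 = 1
s2 (pos 2,3,6,7,10,11,14,15,18,19,22,23,26,27,30,31): 0⊕0⊕1⊕1⊕1⊕1⊕1⊕1⊕1⊕0⊕1⊕0⊕0⊕1⊕0⊕1 = 0
s4 (pos 4,5,6,7,12,13,14,15,20,21,22,23,28,29,30,31): 0⊕0⊕1⊕1⊕1⊕1⊕1⊕1⊕1⊕0⊕1⊕0⊕1⊕1⊕0⊕1 = 1
s8 (pos 8,9,10,11,12,13,14,15,24,25,26,27,28,29,30,31): 0⊕0⊕1⊕1⊕1⊕1⊕1⊕1⊕0⊕0⊕0⊕1⊕1⊕1⊕0⊕1 = 0
s16 (pos 16,17,18,19,20,21,22,23,24,25,26,27,28,29,30,31): 1⊕0⊕1⊕0⊕1⊕0⊕1⊕0⊕0⊕0⊕0⊕1⊕1⊕1⊕0⊕1 = 0
Syndrome s16…s1 = 00101 → error at position 5.
Flip position 5: 0000011001111111010101000011101 → 0000111001111111010101000011101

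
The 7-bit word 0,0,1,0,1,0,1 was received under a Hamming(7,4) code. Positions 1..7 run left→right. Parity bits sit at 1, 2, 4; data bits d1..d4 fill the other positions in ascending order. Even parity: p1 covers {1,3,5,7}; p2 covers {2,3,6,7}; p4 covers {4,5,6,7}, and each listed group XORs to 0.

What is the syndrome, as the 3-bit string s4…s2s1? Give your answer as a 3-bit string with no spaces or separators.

s1 (pos 1,3,5,7): 0⊕1⊕1⊕1 = 1
s2 (pos 2,3,6,7): 0⊕1⊕0⊕1 = 0
s4 (pos 4,5,6,7): 0⊕1⊕0⊕1 = 0
Syndrome s4…s1 = 001 → error at position 1.

001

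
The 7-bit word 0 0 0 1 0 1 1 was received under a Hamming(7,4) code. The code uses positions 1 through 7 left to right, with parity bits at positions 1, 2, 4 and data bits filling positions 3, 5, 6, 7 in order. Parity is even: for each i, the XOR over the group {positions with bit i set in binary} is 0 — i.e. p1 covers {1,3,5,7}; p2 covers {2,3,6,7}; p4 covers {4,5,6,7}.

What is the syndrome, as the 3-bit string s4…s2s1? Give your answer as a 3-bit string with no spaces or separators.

s1 (pos 1,3,5,7): 0⊕0⊕0⊕1 = 1
s2 (pos 2,3,6,7): 0⊕0⊕1⊕1 = 0
s4 (pos 4,5,6,7): 1⊕0⊕1⊕1 = 1
Syndrome s4…s1 = 101 → error at position 5.

101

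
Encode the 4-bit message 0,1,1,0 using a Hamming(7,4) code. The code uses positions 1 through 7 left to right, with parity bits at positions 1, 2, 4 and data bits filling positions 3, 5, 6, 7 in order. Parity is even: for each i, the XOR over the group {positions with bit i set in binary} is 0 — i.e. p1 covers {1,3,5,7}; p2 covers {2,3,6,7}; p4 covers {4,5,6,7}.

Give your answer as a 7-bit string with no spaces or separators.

1100110

Place data at non-parity positions: p1 p2 0 p4 1 1 0
p1 (pos 1,3,5,7): XOR of data positions = 0⊕1⊕0 = 1
p2 (pos 2,3,6,7): XOR of data positions = 0⊕1⊕0 = 1
p4 (pos 4,5,6,7): XOR of data positions = 1⊕1⊕0 = 0
Codeword: 1100110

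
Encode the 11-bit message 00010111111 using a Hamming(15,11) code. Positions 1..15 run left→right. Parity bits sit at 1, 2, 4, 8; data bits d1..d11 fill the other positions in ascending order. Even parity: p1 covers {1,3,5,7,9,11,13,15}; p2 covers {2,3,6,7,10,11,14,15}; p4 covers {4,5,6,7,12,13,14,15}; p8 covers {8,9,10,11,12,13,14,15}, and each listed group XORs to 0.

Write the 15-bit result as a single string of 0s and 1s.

010100100111111

Place data at non-parity positions: p1 p2 0 p4 0 0 1 p8 0 1 1 1 1 1 1
p1 (pos 1,3,5,7,9,11,13,15): XOR of data positions = 0⊕0⊕1⊕0⊕1⊕1⊕1 = 0
p2 (pos 2,3,6,7,10,11,14,15): XOR of data positions = 0⊕0⊕1⊕1⊕1⊕1⊕1 = 1
p4 (pos 4,5,6,7,12,13,14,15): XOR of data positions = 0⊕0⊕1⊕1⊕1⊕1⊕1 = 1
p8 (pos 8,9,10,11,12,13,14,15): XOR of data positions = 0⊕1⊕1⊕1⊕1⊕1⊕1 = 0
Codeword: 010100100111111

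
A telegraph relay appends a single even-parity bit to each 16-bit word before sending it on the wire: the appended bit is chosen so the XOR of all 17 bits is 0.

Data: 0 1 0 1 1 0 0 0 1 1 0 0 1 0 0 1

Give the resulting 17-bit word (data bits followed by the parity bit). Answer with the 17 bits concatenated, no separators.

01011000110010011

XOR of the 16 data bits: 0⊕1⊕0⊕1⊕1⊕0⊕0⊕0⊕1⊕1⊕0⊕0⊕1⊕0⊕0⊕1 = 1
Parity bit = 1 (so all 17 bits XOR to 0).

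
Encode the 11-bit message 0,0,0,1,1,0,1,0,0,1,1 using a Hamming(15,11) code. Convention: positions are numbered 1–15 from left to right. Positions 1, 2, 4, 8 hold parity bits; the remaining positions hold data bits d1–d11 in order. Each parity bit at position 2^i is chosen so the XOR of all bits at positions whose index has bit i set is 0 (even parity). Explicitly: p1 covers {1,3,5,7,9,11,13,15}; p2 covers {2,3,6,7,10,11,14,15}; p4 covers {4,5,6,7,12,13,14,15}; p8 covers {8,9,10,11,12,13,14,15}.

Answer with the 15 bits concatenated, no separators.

Place data at non-parity positions: p1 p2 0 p4 0 0 1 p8 1 0 1 0 0 1 1
p1 (pos 1,3,5,7,9,11,13,15): XOR of data positions = 0⊕0⊕1⊕1⊕1⊕0⊕1 = 0
p2 (pos 2,3,6,7,10,11,14,15): XOR of data positions = 0⊕0⊕1⊕0⊕1⊕1⊕1 = 0
p4 (pos 4,5,6,7,12,13,14,15): XOR of data positions = 0⊕0⊕1⊕0⊕0⊕1⊕1 = 1
p8 (pos 8,9,10,11,12,13,14,15): XOR of data positions = 1⊕0⊕1⊕0⊕0⊕1⊕1 = 0
Codeword: 000100101010011

000100101010011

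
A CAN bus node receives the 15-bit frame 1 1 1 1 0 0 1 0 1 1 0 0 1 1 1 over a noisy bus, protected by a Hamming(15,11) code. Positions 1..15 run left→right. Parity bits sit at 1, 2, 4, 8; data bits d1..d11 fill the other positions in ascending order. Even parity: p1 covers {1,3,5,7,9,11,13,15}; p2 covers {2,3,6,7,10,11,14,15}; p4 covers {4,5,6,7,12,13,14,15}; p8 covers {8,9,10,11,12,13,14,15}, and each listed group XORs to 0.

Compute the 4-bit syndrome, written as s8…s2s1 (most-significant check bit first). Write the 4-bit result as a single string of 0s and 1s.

1100

s1 (pos 1,3,5,7,9,11,13,15): 1⊕1⊕0⊕1⊕1⊕0⊕1⊕1 = 0
s2 (pos 2,3,6,7,10,11,14,15): 1⊕1⊕0⊕1⊕1⊕0⊕1⊕1 = 0
s4 (pos 4,5,6,7,12,13,14,15): 1⊕0⊕0⊕1⊕0⊕1⊕1⊕1 = 1
s8 (pos 8,9,10,11,12,13,14,15): 0⊕1⊕1⊕0⊕0⊕1⊕1⊕1 = 1
Syndrome s8…s1 = 1100 → error at position 12.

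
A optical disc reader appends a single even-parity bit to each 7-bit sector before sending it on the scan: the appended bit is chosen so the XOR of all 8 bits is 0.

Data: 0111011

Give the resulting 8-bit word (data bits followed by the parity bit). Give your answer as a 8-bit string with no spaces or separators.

01110111

XOR of the 7 data bits: 0⊕1⊕1⊕1⊕0⊕1⊕1 = 1
Parity bit = 1 (so all 8 bits XOR to 0).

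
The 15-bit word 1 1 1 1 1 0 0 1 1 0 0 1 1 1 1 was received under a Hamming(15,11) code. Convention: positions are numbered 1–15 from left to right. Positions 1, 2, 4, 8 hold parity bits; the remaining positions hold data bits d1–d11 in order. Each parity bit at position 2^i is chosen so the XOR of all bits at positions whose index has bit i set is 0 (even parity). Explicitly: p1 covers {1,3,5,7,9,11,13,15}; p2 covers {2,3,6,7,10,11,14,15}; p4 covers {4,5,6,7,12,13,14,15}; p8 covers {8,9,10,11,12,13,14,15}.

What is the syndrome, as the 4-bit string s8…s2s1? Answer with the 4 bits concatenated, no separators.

0000

s1 (pos 1,3,5,7,9,11,13,15): 1⊕1⊕1⊕0⊕1⊕0⊕1⊕1 = 0
s2 (pos 2,3,6,7,10,11,14,15): 1⊕1⊕0⊕0⊕0⊕0⊕1⊕1 = 0
s4 (pos 4,5,6,7,12,13,14,15): 1⊕1⊕0⊕0⊕1⊕1⊕1⊕1 = 0
s8 (pos 8,9,10,11,12,13,14,15): 1⊕1⊕0⊕0⊕1⊕1⊕1⊕1 = 0
Syndrome s8…s1 = 0000 → no error.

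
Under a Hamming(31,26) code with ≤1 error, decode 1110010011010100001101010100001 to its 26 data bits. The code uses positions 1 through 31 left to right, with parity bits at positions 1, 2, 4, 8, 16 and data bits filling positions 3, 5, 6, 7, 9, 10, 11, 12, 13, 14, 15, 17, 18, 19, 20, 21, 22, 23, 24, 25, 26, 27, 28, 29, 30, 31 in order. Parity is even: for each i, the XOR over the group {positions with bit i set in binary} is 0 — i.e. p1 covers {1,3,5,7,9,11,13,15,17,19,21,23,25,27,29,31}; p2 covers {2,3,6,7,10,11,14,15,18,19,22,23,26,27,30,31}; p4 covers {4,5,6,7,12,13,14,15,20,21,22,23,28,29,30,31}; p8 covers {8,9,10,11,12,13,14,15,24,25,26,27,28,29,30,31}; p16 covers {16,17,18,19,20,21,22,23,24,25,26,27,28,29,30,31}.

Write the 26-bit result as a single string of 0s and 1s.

s1 (pos 1,3,5,7,9,11,13,15,17,19,21,23,25,27,29,31): 1⊕1⊕0⊕0⊕1⊕0⊕0⊕0⊕0⊕1⊕0⊕0⊕0⊕0⊕0⊕1 = 1
s2 (pos 2,3,6,7,10,11,14,15,18,19,22,23,26,27,30,31): 1⊕1⊕1⊕0⊕1⊕0⊕1⊕0⊕0⊕1⊕1⊕0⊕1⊕0⊕0⊕1 = 1
s4 (pos 4,5,6,7,12,13,14,15,20,21,22,23,28,29,30,31): 0⊕0⊕1⊕0⊕1⊕0⊕1⊕0⊕1⊕0⊕1⊕0⊕0⊕0⊕0⊕1 = 0
s8 (pos 8,9,10,11,12,13,14,15,24,25,26,27,28,29,30,31): 0⊕1⊕1⊕0⊕1⊕0⊕1⊕0⊕1⊕0⊕1⊕0⊕0⊕0⊕0⊕1 = 1
s16 (pos 16,17,18,19,20,21,22,23,24,25,26,27,28,29,30,31): 0⊕0⊕0⊕1⊕1⊕0⊕1⊕0⊕1⊕0⊕1⊕0⊕0⊕0⊕0⊕1 = 0
Syndrome s16…s1 = 01011 → error at position 11.
Flip position 11: 1110010011010100001101010100001 → 1110010011110100001101010100001
Read data bits from positions 3,5,6,7,9,10,11,12,13,14,15,17,18,19,20,21,22,23,24,25,26,27,28,29,30,31: 10101111010001101010100001

10101111010001101010100001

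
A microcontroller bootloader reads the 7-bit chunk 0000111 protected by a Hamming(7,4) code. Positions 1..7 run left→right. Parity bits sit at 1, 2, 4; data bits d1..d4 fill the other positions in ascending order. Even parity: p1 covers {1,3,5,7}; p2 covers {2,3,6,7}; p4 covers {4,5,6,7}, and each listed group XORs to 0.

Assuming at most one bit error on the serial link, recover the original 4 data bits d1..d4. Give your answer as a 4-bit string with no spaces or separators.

0111

s1 (pos 1,3,5,7): 0⊕0⊕1⊕1 = 0
s2 (pos 2,3,6,7): 0⊕0⊕1⊕1 = 0
s4 (pos 4,5,6,7): 0⊕1⊕1⊕1 = 1
Syndrome s4…s1 = 100 → error at position 4.
Flip position 4: 0000111 → 0001111
Read data bits from positions 3,5,6,7: 0111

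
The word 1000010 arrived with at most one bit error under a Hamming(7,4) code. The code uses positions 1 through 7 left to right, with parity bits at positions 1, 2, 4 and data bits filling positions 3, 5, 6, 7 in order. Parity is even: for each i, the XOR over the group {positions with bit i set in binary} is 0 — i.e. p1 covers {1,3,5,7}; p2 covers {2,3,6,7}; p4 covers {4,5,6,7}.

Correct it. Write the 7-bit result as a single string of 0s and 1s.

1000011

s1 (pos 1,3,5,7): 1⊕0⊕0⊕0 = 1
s2 (pos 2,3,6,7): 0⊕0⊕1⊕0 = 1
s4 (pos 4,5,6,7): 0⊕0⊕1⊕0 = 1
Syndrome s4…s1 = 111 → error at position 7.
Flip position 7: 1000010 → 1000011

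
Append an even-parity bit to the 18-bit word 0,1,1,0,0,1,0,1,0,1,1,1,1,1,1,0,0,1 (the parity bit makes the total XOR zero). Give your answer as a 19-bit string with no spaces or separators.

XOR of the 18 data bits: 0⊕1⊕1⊕0⊕0⊕1⊕0⊕1⊕0⊕1⊕1⊕1⊕1⊕1⊕1⊕0⊕0⊕1 = 1
Parity bit = 1 (so all 19 bits XOR to 0).

0110010101111110011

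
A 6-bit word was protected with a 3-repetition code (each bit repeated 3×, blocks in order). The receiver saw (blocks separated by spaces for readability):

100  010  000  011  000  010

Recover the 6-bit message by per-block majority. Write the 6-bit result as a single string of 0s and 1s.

Block 1 (100): 1 one → 0
Block 2 (010): 1 one → 0
Block 3 (000): 0 ones → 0
Block 4 (011): 2 ones → 1
Block 5 (000): 0 ones → 0
Block 6 (010): 1 one → 0

000100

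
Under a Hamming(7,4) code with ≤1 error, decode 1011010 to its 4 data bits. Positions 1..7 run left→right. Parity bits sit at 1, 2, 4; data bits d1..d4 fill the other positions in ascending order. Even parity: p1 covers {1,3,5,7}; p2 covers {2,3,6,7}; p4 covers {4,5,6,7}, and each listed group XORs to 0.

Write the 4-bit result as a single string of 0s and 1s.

s1 (pos 1,3,5,7): 1⊕1⊕0⊕0 = 0
s2 (pos 2,3,6,7): 0⊕1⊕1⊕0 = 0
s4 (pos 4,5,6,7): 1⊕0⊕1⊕0 = 0
Syndrome s4…s1 = 000 → no error.
Read data bits from positions 3,5,6,7: 1010

1010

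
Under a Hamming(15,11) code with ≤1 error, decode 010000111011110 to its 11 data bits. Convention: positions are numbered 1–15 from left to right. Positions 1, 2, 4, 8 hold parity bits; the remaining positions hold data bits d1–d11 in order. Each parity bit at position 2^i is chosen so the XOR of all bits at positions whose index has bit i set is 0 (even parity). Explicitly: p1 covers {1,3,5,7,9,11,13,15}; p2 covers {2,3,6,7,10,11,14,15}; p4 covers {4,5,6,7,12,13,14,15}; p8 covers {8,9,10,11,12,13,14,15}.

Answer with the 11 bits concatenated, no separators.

s1 (pos 1,3,5,7,9,11,13,15): 0⊕0⊕0⊕1⊕1⊕1⊕1⊕0 = 0
s2 (pos 2,3,6,7,10,11,14,15): 1⊕0⊕0⊕1⊕0⊕1⊕1⊕0 = 0
s4 (pos 4,5,6,7,12,13,14,15): 0⊕0⊕0⊕1⊕1⊕1⊕1⊕0 = 0
s8 (pos 8,9,10,11,12,13,14,15): 1⊕1⊕0⊕1⊕1⊕1⊕1⊕0 = 0
Syndrome s8…s1 = 0000 → no error.
Read data bits from positions 3,5,6,7,9,10,11,12,13,14,15: 00011011110

00011011110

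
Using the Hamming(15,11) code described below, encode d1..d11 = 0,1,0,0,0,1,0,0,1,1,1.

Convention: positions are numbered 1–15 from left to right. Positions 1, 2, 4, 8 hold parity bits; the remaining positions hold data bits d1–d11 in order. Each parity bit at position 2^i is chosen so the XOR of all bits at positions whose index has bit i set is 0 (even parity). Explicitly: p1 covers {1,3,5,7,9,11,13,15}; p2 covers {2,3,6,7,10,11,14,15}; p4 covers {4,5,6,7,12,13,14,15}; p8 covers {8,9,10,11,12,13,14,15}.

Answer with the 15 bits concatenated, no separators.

110010000100111

Place data at non-parity positions: p1 p2 0 p4 1 0 0 p8 0 1 0 0 1 1 1
p1 (pos 1,3,5,7,9,11,13,15): XOR of data positions = 0⊕1⊕0⊕0⊕0⊕1⊕1 = 1
p2 (pos 2,3,6,7,10,11,14,15): XOR of data positions = 0⊕0⊕0⊕1⊕0⊕1⊕1 = 1
p4 (pos 4,5,6,7,12,13,14,15): XOR of data positions = 1⊕0⊕0⊕0⊕1⊕1⊕1 = 0
p8 (pos 8,9,10,11,12,13,14,15): XOR of data positions = 0⊕1⊕0⊕0⊕1⊕1⊕1 = 0
Codeword: 110010000100111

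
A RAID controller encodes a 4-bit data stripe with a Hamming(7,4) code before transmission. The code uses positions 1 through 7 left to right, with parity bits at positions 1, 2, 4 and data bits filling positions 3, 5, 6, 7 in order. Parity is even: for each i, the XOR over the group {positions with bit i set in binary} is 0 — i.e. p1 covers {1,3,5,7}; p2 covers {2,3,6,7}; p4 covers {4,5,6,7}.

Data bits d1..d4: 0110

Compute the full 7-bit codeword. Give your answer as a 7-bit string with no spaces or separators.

Place data at non-parity positions: p1 p2 0 p4 1 1 0
p1 (pos 1,3,5,7): XOR of data positions = 0⊕1⊕0 = 1
p2 (pos 2,3,6,7): XOR of data positions = 0⊕1⊕0 = 1
p4 (pos 4,5,6,7): XOR of data positions = 1⊕1⊕0 = 0
Codeword: 1100110

1100110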